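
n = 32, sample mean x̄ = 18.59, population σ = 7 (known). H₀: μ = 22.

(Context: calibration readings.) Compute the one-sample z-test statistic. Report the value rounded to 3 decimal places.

test statistic = -2.756

SE = σ/√n = 7/√32 = 1.2374
z = (x̄−μ₀)/SE = (18.59−22)/1.2374 = -2.7557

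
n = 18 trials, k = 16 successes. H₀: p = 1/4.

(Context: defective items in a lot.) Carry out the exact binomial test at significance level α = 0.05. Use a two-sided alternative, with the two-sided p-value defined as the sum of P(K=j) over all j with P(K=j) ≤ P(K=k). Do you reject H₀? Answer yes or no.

reject H₀: yes

Exact binomial: n=18, k=16, p₀=1/4=0.2500
P(X=j) = C(n,j)·p₀^j·(1−p₀)^(n−j); p = Σ P(X=j) over j with P(X=j) ≤ P(X=16)
p-value (two-sided) = 0.00000
At α=0.05: p < α → reject H₀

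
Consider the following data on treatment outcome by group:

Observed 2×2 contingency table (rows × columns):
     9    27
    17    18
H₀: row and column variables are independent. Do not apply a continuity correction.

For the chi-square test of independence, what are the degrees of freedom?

df = (r−1)(c−1) = (2−1)·(2−1) = 1

degrees of freedom = 1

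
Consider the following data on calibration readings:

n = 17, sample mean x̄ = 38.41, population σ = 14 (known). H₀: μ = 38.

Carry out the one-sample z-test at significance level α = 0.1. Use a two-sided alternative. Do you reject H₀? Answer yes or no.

SE = σ/√n = 14/√17 = 3.3955
z = (x̄−μ₀)/SE = (38.41−38)/3.3955 = 0.1207
p-value (two-sided) = 0.90389
At α=0.1: p ≥ α → fail to reject H₀

reject H₀: no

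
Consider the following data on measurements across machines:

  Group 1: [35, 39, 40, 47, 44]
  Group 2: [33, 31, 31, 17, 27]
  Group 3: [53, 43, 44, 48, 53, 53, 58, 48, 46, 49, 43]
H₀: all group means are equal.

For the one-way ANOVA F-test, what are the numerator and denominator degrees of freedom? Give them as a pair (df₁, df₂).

degrees of freedom = [2, 18]

k = 3 groups, N = 21 total
df = (k−1, N−k) = (3−1, 21−3) = (2, 18)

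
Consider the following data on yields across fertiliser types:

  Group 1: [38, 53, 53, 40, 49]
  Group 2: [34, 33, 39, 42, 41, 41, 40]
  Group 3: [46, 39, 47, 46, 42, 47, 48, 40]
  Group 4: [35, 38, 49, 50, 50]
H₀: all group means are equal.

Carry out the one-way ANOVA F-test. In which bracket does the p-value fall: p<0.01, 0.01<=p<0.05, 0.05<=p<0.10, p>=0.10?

Group means [46.60, 38.57, 44.38, 44.40], grand mean 43.200
SSB = Σnᵢ(x̄ᵢ−x̄)² = 226.011; SSW = ΣΣ(x−x̄ᵢ)² = 581.989
MSB = 226.011/3 = 75.3369; MSW = 581.989/21 = 27.7138
F = MSB/MSW = 2.7184
df = (3, 21)
p-value (upper-tail) = 0.07042
→ bracket: 0.05<=p<0.10

p-value bracket: 0.05<=p<0.10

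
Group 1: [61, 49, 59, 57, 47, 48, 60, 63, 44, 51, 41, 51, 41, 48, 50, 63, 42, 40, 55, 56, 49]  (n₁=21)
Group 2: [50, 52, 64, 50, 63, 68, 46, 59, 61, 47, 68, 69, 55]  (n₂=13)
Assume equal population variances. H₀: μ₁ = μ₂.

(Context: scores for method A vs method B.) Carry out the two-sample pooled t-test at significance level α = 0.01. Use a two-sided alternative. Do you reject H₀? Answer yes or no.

reject H₀: no

x̄₁=51.190, s₁=7.427, n₁=21
x̄₂=57.846, s₂=8.315, n₂=13
s_p² = [20·7.427² + 12·8.315²]/32 = 60.4041
SE = √(s_p²·(1/21+1/13)) = 2.7428
t = (51.190−57.846)/2.7428 = -2.4266
df = 32
p-value (two-sided) = 0.02105
At α=0.01: p ≥ α → fail to reject H₀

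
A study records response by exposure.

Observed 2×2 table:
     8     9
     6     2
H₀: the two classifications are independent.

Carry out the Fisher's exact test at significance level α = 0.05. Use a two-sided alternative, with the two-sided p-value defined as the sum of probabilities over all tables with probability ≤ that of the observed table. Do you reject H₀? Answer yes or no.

reject H₀: no

Margins: r₁=17, r₂=8, c₁=14, c₂=11, n=25
p_obs = C(17,8)·C(8,6)/C(25,14); sum pmf over tables with pmf ≤ p_obs
p-value (two-sided) = 0.23368
At α=0.05: p ≥ α → fail to reject H₀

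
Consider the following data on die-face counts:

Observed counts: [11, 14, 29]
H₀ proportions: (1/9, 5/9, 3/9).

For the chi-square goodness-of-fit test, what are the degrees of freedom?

degrees of freedom = 2

df = k − 1 = 3 − 1 = 2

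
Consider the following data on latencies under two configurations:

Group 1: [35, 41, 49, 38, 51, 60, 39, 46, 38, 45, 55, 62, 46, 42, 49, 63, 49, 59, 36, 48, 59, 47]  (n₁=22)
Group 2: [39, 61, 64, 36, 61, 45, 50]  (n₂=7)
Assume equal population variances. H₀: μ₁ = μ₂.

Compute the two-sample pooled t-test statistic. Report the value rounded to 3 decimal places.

test statistic = -0.696

x̄₁=48.045, s₁=8.633, n₁=22
x̄₂=50.857, s₂=11.364, n₂=7
s_p² = [21·8.633² + 6·11.364²]/27 = 86.6597
SE = √(s_p²·(1/22+1/7)) = 4.0397
t = (48.045−50.857)/4.0397 = -0.6960
df = 27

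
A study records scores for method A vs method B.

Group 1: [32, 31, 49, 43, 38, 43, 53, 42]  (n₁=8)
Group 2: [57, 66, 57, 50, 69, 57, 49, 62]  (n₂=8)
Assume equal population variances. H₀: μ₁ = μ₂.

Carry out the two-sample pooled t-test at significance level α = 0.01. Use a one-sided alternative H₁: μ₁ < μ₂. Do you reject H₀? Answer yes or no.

x̄₁=41.375, s₁=7.615, n₁=8
x̄₂=58.375, s₂=7.050, n₂=8
s_p² = [7·7.615² + 7·7.050²]/14 = 53.8393
SE = √(s_p²·(1/8+1/8)) = 3.6688
t = (41.375−58.375)/3.6688 = -4.6337
df = 14
p-value (one-sided, H₁ less) = 0.00019
At α=0.01: p < α → reject H₀

reject H₀: yes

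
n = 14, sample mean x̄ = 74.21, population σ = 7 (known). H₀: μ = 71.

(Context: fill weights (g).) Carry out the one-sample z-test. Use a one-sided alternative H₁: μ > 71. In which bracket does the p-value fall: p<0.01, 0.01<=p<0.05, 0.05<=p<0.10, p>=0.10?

SE = σ/√n = 7/√14 = 1.8708
z = (x̄−μ₀)/SE = (74.21−71)/1.8708 = 1.7158
p-value (one-sided, H₁ greater) = 0.04310
→ bracket: 0.01<=p<0.05

p-value bracket: 0.01<=p<0.05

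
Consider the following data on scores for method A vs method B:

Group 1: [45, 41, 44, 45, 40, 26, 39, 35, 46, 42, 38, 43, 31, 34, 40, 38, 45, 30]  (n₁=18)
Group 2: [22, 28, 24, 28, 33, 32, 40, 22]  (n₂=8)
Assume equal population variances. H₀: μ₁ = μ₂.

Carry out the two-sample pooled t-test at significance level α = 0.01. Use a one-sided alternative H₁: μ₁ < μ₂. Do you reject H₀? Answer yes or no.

x̄₁=39.000, s₁=5.790, n₁=18
x̄₂=28.625, s₂=6.209, n₂=8
s_p² = [17·5.790² + 7·6.209²]/24 = 34.9948
SE = √(s_p²·(1/18+1/8)) = 2.5137
t = (39.000−28.625)/2.5137 = 4.1274
df = 24
p-value (one-sided, H₁ less) = 0.99981
At α=0.01: p ≥ α → fail to reject H₀

reject H₀: no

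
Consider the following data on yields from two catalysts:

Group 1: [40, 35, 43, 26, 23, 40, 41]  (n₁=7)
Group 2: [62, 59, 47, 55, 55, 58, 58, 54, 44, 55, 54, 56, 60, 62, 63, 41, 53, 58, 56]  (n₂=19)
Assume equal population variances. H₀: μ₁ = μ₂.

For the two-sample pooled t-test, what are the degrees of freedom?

df = n₁ + n₂ − 2 = 7 + 19 − 2 = 24

degrees of freedom = 24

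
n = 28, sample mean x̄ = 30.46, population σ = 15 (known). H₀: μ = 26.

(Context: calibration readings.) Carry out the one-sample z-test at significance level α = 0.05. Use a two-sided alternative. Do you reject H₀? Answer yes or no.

SE = σ/√n = 15/√28 = 2.8347
z = (x̄−μ₀)/SE = (30.46−26)/2.8347 = 1.5733
p-value (two-sided) = 0.11564
At α=0.05: p ≥ α → fail to reject H₀

reject H₀: no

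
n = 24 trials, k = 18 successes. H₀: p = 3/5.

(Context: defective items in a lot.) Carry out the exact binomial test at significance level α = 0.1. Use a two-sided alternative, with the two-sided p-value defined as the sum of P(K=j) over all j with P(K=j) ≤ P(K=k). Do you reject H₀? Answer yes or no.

reject H₀: no

Exact binomial: n=24, k=18, p₀=3/5=0.6000
P(X=j) = C(n,j)·p₀^j·(1−p₀)^(n−j); p = Σ P(X=j) over j with P(X=j) ≤ P(X=18)
p-value (two-sided) = 0.14945
At α=0.1: p ≥ α → fail to reject H₀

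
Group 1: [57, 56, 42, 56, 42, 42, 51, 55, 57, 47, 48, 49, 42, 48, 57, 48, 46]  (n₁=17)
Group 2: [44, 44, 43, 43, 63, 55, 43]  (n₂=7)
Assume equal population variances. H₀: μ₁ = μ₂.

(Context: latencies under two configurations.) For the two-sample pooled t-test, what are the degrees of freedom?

degrees of freedom = 22

df = n₁ + n₂ − 2 = 17 + 7 − 2 = 22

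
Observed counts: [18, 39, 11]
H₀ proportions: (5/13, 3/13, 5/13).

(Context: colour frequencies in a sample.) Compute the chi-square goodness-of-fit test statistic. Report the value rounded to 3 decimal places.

n = 68; E_i = n·p_i = [26.15, 15.69, 26.15]
χ² = (18−26.15)²/26.15 + (39−15.69)²/15.69 + (11−26.15)²/26.15 = 45.9412
df = 2

test statistic = 45.941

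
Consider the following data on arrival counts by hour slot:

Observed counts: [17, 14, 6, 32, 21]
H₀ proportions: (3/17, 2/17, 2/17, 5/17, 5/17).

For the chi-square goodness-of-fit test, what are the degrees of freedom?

df = k − 1 = 5 − 1 = 4

degrees of freedom = 4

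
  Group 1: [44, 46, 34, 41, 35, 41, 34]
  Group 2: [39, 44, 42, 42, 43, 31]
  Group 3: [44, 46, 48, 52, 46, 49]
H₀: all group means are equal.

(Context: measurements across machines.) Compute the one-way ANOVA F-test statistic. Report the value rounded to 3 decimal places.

test statistic = 6.701

Group means [39.29, 40.17, 47.50], grand mean 42.158
SSB = Σnᵢ(x̄ᵢ−x̄)² = 252.764; SSW = ΣΣ(x−x̄ᵢ)² = 301.762
MSB = 252.764/2 = 126.3822; MSW = 301.762/16 = 18.8601
F = MSB/MSW = 6.7010
df = (2, 16)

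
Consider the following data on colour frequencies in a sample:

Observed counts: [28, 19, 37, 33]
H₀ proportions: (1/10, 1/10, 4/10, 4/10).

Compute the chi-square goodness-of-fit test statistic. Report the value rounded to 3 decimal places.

n = 117; E_i = n·p_i = [11.70, 11.70, 46.80, 46.80]
χ² = (28−11.70)²/11.70 + (19−11.70)²/11.70 + (37−46.80)²/46.80 + (33−46.80)²/46.80 = 33.3846
df = 3

test statistic = 33.385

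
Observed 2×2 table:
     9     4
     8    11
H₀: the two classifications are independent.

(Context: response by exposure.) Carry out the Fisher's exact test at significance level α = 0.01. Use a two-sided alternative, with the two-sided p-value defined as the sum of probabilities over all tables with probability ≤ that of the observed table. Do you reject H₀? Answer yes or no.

reject H₀: no

Margins: r₁=13, r₂=19, c₁=17, c₂=15, n=32
p_obs = C(13,9)·C(19,8)/C(32,17); sum pmf over tables with pmf ≤ p_obs
p-value (two-sided) = 0.16574
At α=0.01: p ≥ α → fail to reject H₀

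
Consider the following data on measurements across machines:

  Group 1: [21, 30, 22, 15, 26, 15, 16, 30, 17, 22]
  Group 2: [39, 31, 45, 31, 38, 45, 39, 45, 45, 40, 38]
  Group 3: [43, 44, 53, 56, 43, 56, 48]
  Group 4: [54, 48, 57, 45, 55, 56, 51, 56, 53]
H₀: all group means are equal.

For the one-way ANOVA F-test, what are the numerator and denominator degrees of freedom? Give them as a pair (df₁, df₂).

degrees of freedom = [3, 33]

k = 4 groups, N = 37 total
df = (k−1, N−k) = (4−1, 37−4) = (3, 33)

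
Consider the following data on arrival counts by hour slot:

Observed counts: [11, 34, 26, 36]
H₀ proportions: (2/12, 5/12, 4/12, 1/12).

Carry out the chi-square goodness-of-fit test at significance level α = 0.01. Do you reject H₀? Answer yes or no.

reject H₀: yes

n = 107; E_i = n·p_i = [17.83, 44.58, 35.67, 8.92]
χ² = (11−17.83)²/17.83 + (34−44.58)²/44.58 + (26−35.67)²/35.67 + (36−8.92)²/8.92 = 90.0131
df = 3
p-value (upper-tail) = 0.00000
At α=0.01: p < α → reject H₀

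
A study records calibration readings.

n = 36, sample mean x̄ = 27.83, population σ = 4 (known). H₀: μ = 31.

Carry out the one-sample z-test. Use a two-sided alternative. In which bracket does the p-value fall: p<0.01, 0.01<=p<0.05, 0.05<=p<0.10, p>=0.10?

SE = σ/√n = 4/√36 = 0.6667
z = (x̄−μ₀)/SE = (27.83−31)/0.6667 = -4.7550
p-value (two-sided) = 0.00000
→ bracket: p<0.01

p-value bracket: p<0.01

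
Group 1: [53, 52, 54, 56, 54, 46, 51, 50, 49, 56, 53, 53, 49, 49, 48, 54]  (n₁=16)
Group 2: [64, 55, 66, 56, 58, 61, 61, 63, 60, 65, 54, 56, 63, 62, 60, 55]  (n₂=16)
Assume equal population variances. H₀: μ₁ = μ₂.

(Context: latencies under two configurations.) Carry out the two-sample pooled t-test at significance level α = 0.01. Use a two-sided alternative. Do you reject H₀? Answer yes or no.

x̄₁=51.688, s₁=2.938, n₁=16
x̄₂=59.938, s₂=3.855, n₂=16
s_p² = [15·2.938² + 15·3.855²]/30 = 11.7458
SE = √(s_p²·(1/16+1/16)) = 1.2117
t = (51.688−59.938)/1.2117 = -6.8086
df = 30
p-value (two-sided) = 0.00000
At α=0.01: p < α → reject H₀

reject H₀: yes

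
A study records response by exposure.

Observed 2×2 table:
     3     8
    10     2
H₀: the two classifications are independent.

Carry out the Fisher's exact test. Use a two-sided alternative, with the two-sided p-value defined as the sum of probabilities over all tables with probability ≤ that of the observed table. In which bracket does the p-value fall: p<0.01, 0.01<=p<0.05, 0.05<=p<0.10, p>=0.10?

p-value bracket: 0.01<=p<0.05

Margins: r₁=11, r₂=12, c₁=13, c₂=10, n=23
p_obs = C(11,3)·C(12,10)/C(23,13); sum pmf over tables with pmf ≤ p_obs
p-value (two-sided) = 0.01228
→ bracket: 0.01<=p<0.05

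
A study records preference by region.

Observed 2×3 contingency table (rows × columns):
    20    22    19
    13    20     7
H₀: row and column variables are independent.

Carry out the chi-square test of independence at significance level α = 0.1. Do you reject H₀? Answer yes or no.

Row totals [61, 40], col totals [33, 42, 26], n=101
χ² = (20−19.93)²/19.93 + (22−25.37)²/25.37 + (19−15.70)²/15.70 + (13−13.07)²/13.07 + (20−16.63)²/16.63 + (7−10.30)²/10.30 = 2.8766
df = 2
p-value (upper-tail) = 0.23733
At α=0.1: p ≥ α → fail to reject H₀

reject H₀: no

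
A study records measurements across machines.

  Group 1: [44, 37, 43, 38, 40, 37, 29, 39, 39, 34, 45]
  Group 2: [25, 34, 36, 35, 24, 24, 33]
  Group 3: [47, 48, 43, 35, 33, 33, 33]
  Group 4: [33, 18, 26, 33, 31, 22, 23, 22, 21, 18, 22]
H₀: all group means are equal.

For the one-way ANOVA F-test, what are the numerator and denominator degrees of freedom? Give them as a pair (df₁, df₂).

degrees of freedom = [3, 32]

k = 4 groups, N = 36 total
df = (k−1, N−k) = (4−1, 36−4) = (3, 32)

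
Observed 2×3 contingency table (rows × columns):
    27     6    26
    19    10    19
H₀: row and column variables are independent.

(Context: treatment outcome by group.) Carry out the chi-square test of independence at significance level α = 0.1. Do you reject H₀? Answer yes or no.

Row totals [59, 48], col totals [46, 16, 45], n=107
χ² = (27−25.36)²/25.36 + (6−8.82)²/8.82 + (26−24.81)²/24.81 + (19−20.64)²/20.64 + (10−7.18)²/7.18 + (19−20.19)²/20.19 = 2.3744
df = 2
p-value (upper-tail) = 0.30507
At α=0.1: p ≥ α → fail to reject H₀

reject H₀: no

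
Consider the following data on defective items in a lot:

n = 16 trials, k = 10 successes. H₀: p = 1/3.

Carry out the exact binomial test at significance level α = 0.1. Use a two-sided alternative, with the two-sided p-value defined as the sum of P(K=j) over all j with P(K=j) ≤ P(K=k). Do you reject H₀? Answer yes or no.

Exact binomial: n=16, k=10, p₀=1/3=0.3333
P(X=j) = C(n,j)·p₀^j·(1−p₀)^(n−j); p = Σ P(X=j) over j with P(X=j) ≤ P(X=10)
p-value (two-sided) = 0.01747
At α=0.1: p < α → reject H₀

reject H₀: yes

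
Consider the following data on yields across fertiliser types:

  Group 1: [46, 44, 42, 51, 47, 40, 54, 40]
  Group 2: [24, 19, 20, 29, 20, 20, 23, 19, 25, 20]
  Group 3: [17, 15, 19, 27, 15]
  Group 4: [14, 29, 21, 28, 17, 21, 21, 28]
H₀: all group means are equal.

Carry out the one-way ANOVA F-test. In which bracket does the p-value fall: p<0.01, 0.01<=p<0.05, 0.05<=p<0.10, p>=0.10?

Group means [45.50, 21.90, 18.60, 22.38], grand mean 27.581
SSB = Σnᵢ(x̄ᵢ−x̄)² = 3511.573; SSW = ΣΣ(x−x̄ᵢ)² = 587.975
MSB = 3511.573/3 = 1170.5245; MSW = 587.975/27 = 21.7769
F = MSB/MSW = 53.7509
df = (3, 27)
p-value (upper-tail) = 0.00000
→ bracket: p<0.01

p-value bracket: p<0.01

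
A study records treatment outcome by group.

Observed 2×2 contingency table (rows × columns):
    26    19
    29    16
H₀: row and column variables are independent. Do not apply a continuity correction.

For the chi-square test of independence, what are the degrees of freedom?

degrees of freedom = 1

df = (r−1)(c−1) = (2−1)·(2−1) = 1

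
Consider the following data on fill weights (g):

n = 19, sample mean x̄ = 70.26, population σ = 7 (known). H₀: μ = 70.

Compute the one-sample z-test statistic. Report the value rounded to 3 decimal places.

test statistic = 0.162

SE = σ/√n = 7/√19 = 1.6059
z = (x̄−μ₀)/SE = (70.26−70)/1.6059 = 0.1619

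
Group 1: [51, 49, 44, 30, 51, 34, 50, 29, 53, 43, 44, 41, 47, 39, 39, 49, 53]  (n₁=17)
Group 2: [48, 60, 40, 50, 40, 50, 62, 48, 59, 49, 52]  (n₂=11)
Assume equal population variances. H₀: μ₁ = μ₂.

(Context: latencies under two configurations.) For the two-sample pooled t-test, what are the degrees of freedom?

df = n₁ + n₂ − 2 = 17 + 11 − 2 = 26

degrees of freedom = 26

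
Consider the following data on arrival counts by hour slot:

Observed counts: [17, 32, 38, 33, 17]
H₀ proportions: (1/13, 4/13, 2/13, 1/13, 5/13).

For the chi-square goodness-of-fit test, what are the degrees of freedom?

df = k − 1 = 5 − 1 = 4

degrees of freedom = 4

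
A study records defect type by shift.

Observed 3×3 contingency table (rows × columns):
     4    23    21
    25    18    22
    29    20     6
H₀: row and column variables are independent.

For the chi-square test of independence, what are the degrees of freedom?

df = (r−1)(c−1) = (3−1)·(3−1) = 4

degrees of freedom = 4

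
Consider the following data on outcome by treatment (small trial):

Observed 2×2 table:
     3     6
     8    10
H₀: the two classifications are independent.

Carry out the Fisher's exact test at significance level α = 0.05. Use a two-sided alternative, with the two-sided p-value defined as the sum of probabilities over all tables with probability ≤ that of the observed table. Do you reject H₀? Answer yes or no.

Margins: r₁=9, r₂=18, c₁=11, c₂=16, n=27
p_obs = C(9,3)·C(18,8)/C(27,11); sum pmf over tables with pmf ≤ p_obs
p-value (two-sided) = 0.69245
At α=0.05: p ≥ α → fail to reject H₀

reject H₀: no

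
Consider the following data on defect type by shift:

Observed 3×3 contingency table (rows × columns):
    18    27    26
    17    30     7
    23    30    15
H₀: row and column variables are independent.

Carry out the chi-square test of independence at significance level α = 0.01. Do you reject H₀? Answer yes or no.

reject H₀: no

Row totals [71, 54, 68], col totals [58, 87, 48], n=193
χ² = (18−21.34)²/21.34 + (27−32.01)²/32.01 + (26−17.66)²/17.66 + (17−16.23)²/16.23 + (30−24.34)²/24.34 + (7−13.43)²/13.43 + (23−20.44)²/20.44 + (30−30.65)²/30.65 + (15−16.91)²/16.91 = 10.2279
df = 4
p-value (upper-tail) = 0.03676
At α=0.01: p ≥ α → fail to reject H₀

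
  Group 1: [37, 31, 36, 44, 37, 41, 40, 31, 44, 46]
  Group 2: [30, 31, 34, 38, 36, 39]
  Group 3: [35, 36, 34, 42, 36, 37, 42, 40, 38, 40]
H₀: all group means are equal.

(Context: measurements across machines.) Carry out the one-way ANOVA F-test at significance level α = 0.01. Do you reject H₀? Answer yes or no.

reject H₀: no

Group means [38.70, 34.67, 38.00], grand mean 37.500
SSB = Σnᵢ(x̄ᵢ−x̄)² = 65.067; SSW = ΣΣ(x−x̄ᵢ)² = 389.433
MSB = 65.067/2 = 32.5333; MSW = 389.433/23 = 16.9319
F = MSB/MSW = 1.9214
df = (2, 23)
p-value (upper-tail) = 0.16918
At α=0.01: p ≥ α → fail to reject H₀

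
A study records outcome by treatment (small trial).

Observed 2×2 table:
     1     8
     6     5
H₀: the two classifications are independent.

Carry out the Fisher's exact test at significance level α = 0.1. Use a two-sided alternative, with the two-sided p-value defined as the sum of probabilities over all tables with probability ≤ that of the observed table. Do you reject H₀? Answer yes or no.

Margins: r₁=9, r₂=11, c₁=7, c₂=13, n=20
p_obs = C(9,1)·C(11,6)/C(20,7); sum pmf over tables with pmf ≤ p_obs
p-value (two-sided) = 0.07028
At α=0.1: p < α → reject H₀

reject H₀: yes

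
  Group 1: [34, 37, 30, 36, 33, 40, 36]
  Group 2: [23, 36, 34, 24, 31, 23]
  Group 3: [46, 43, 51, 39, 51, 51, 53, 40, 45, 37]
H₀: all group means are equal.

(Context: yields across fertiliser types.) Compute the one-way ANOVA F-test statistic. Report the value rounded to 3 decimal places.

test statistic = 22.078

Group means [35.14, 28.50, 45.60], grand mean 37.957
SSB = Σnᵢ(x̄ᵢ−x̄)² = 1176.199; SSW = ΣΣ(x−x̄ᵢ)² = 532.757
MSB = 1176.199/2 = 588.0997; MSW = 532.757/20 = 26.6379
F = MSB/MSW = 22.0776
df = (2, 20)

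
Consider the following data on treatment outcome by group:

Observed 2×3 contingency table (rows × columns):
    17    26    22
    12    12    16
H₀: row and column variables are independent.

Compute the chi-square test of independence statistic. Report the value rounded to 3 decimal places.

Row totals [65, 40], col totals [29, 38, 38], n=105
χ² = (17−17.95)²/17.95 + (26−23.52)²/23.52 + (22−23.52)²/23.52 + (12−11.05)²/11.05 + (12−14.48)²/14.48 + (16−14.48)²/14.48 = 1.0759
df = 2

test statistic = 1.076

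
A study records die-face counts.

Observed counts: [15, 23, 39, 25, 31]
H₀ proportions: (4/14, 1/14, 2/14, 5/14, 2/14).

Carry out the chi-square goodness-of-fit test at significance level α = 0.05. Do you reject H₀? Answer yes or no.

n = 133; E_i = n·p_i = [38.00, 9.50, 19.00, 47.50, 19.00]
χ² = (15−38.00)²/38.00 + (23−9.50)²/9.50 + (39−19.00)²/19.00 + (25−47.50)²/47.50 + (31−19.00)²/19.00 = 72.3947
df = 4
p-value (upper-tail) = 0.00000
At α=0.05: p < α → reject H₀

reject H₀: yes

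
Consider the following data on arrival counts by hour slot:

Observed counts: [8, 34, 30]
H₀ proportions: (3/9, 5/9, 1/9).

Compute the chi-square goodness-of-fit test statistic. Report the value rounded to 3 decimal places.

n = 72; E_i = n·p_i = [24.00, 40.00, 8.00]
χ² = (8−24.00)²/24.00 + (34−40.00)²/40.00 + (30−8.00)²/8.00 = 72.0667
df = 2

test statistic = 72.067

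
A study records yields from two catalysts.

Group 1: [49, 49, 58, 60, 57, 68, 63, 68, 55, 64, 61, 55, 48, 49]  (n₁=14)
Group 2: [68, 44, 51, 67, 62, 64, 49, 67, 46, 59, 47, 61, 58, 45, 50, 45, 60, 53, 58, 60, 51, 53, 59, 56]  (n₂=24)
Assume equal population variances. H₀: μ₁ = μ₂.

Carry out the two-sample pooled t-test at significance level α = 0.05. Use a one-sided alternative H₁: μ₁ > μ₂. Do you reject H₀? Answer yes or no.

x̄₁=57.429, s₁=6.969, n₁=14
x̄₂=55.542, s₂=7.472, n₂=24
s_p² = [13·6.969² + 23·7.472²]/36 = 53.2052
SE = √(s_p²·(1/14+1/24)) = 2.4530
t = (57.429−55.542)/2.4530 = 0.7692
df = 36
p-value (one-sided, H₁ greater) = 0.22339
At α=0.05: p ≥ α → fail to reject H₀

reject H₀: no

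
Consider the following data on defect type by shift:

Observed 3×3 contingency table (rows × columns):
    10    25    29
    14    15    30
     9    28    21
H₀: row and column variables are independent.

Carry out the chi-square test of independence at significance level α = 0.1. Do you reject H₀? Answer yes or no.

Row totals [64, 59, 58], col totals [33, 68, 80], n=181
χ² = (10−11.67)²/11.67 + (25−24.04)²/24.04 + (29−28.29)²/28.29 + (14−10.76)²/10.76 + (15−22.17)²/22.17 + (30−26.08)²/26.08 + (9−10.57)²/10.57 + (28−21.79)²/21.79 + (21−25.64)²/25.64 = 7.0213
df = 4
p-value (upper-tail) = 0.13477
At α=0.1: p ≥ α → fail to reject H₀

reject H₀: no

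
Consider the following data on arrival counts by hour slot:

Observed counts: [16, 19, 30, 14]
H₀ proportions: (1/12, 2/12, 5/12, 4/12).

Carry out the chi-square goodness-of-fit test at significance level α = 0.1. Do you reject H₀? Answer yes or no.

n = 79; E_i = n·p_i = [6.58, 13.17, 32.92, 26.33]
χ² = (16−6.58)²/6.58 + (19−13.17)²/13.17 + (30−32.92)²/32.92 + (14−26.33)²/26.33 = 22.0886
df = 3
p-value (upper-tail) = 0.00006
At α=0.1: p < α → reject H₀

reject H₀: yes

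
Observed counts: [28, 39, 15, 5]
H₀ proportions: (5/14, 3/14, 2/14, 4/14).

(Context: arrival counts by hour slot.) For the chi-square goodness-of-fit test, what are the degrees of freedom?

degrees of freedom = 3

df = k − 1 = 4 − 1 = 3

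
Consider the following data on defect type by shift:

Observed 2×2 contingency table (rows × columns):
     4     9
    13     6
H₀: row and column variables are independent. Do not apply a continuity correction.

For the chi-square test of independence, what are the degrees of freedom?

df = (r−1)(c−1) = (2−1)·(2−1) = 1

degrees of freedom = 1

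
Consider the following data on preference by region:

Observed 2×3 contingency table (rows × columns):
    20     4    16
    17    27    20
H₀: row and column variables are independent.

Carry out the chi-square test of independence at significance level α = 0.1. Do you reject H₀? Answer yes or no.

Row totals [40, 64], col totals [37, 31, 36], n=104
χ² = (20−14.23)²/14.23 + (4−11.92)²/11.92 + (16−13.85)²/13.85 + (17−22.77)²/22.77 + (27−19.08)²/19.08 + (20−22.15)²/22.15 = 12.9008
df = 2
p-value (upper-tail) = 0.00158
At α=0.1: p < α → reject H₀

reject H₀: yes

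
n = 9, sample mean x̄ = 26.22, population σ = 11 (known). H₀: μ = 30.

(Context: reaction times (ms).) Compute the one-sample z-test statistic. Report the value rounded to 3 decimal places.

test statistic = -1.031

SE = σ/√n = 11/√9 = 3.6667
z = (x̄−μ₀)/SE = (26.22−30)/3.6667 = -1.0309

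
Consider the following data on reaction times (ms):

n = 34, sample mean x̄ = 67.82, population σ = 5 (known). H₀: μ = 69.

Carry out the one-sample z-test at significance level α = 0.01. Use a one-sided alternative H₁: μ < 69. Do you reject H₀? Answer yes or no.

reject H₀: no

SE = σ/√n = 5/√34 = 0.8575
z = (x̄−μ₀)/SE = (67.82−69)/0.8575 = -1.3761
p-value (one-sided, H₁ less) = 0.08439
At α=0.01: p ≥ α → fail to reject H₀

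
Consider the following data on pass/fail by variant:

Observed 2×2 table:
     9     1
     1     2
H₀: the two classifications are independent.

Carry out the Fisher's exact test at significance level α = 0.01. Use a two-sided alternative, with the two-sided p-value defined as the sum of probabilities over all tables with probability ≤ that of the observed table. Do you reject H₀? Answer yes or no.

Margins: r₁=10, r₂=3, c₁=10, c₂=3, n=13
p_obs = C(10,9)·C(3,1)/C(13,10); sum pmf over tables with pmf ≤ p_obs
p-value (two-sided) = 0.10839
At α=0.01: p ≥ α → fail to reject H₀

reject H₀: no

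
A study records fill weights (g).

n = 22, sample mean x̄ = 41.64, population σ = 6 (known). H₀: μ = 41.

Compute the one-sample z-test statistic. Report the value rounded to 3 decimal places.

SE = σ/√n = 6/√22 = 1.2792
z = (x̄−μ₀)/SE = (41.64−41)/1.2792 = 0.5003

test statistic = 0.500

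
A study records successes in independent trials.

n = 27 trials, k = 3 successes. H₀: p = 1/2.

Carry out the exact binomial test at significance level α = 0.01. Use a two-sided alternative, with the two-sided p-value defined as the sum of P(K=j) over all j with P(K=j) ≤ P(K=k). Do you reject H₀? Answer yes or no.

Exact binomial: n=27, k=3, p₀=1/2=0.5000
P(X=j) = C(n,j)·p₀^j·(1−p₀)^(n−j); p = Σ P(X=j) over j with P(X=j) ≤ P(X=3)
p-value (two-sided) = 0.00005
At α=0.01: p < α → reject H₀

reject H₀: yes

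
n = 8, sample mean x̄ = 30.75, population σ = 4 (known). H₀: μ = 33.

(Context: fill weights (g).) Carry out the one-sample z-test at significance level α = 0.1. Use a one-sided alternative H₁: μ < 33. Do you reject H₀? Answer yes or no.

SE = σ/√n = 4/√8 = 1.4142
z = (x̄−μ₀)/SE = (30.75−33)/1.4142 = -1.5910
p-value (one-sided, H₁ less) = 0.05581
At α=0.1: p < α → reject H₀

reject H₀: yes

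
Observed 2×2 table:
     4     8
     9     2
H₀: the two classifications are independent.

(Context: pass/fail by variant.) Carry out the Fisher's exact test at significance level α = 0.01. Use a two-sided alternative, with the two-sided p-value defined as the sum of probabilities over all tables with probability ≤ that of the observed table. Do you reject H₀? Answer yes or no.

reject H₀: no

Margins: r₁=12, r₂=11, c₁=13, c₂=10, n=23
p_obs = C(12,4)·C(11,9)/C(23,13); sum pmf over tables with pmf ≤ p_obs
p-value (two-sided) = 0.03607
At α=0.01: p ≥ α → fail to reject H₀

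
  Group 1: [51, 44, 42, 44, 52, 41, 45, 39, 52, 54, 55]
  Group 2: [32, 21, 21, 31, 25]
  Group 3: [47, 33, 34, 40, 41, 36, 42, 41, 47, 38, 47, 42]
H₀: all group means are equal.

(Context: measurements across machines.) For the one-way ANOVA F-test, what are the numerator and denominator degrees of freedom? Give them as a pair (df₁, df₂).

k = 3 groups, N = 28 total
df = (k−1, N−k) = (3−1, 28−3) = (2, 25)

degrees of freedom = [2, 25]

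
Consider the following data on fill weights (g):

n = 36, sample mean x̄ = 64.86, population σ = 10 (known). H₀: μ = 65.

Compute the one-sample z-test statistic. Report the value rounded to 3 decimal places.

SE = σ/√n = 10/√36 = 1.6667
z = (x̄−μ₀)/SE = (64.86−65)/1.6667 = -0.0840

test statistic = -0.084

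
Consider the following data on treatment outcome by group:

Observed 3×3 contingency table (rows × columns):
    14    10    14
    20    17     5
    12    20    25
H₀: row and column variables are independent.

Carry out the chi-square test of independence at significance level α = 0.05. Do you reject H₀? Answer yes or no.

Row totals [38, 42, 57], col totals [46, 47, 44], n=137
χ² = (14−12.76)²/12.76 + (10−13.04)²/13.04 + (14−12.20)²/12.20 + (20−14.10)²/14.10 + (17−14.41)²/14.41 + (5−13.49)²/13.49 + (12−19.14)²/19.14 + (20−19.55)²/19.55 + (25−18.31)²/18.31 = 14.4873
df = 4
p-value (upper-tail) = 0.00589
At α=0.05: p < α → reject H₀

reject H₀: yes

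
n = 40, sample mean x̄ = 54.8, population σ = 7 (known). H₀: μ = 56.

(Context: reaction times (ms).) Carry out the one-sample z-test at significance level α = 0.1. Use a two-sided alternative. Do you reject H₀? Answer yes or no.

reject H₀: no

SE = σ/√n = 7/√40 = 1.1068
z = (x̄−μ₀)/SE = (54.8−56)/1.1068 = -1.0842
p-value (two-sided) = 0.27827
At α=0.1: p ≥ α → fail to reject H₀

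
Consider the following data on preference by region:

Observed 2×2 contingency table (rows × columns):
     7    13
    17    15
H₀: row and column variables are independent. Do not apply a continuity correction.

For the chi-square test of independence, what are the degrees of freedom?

df = (r−1)(c−1) = (2−1)·(2−1) = 1

degrees of freedom = 1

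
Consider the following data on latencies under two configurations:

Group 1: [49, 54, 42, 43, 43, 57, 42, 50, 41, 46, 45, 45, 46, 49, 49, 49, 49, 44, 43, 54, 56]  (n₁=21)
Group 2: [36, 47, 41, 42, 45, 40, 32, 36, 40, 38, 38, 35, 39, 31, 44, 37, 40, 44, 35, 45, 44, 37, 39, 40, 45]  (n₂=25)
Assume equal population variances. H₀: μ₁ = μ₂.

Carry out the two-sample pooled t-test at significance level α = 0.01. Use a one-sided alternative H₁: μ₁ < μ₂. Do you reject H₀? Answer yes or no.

reject H₀: no

x̄₁=47.429, s₁=4.781, n₁=21
x̄₂=39.600, s₂=4.223, n₂=25
s_p² = [20·4.781² + 24·4.223²]/44 = 20.1169
SE = √(s_p²·(1/21+1/25)) = 1.3276
t = (47.429−39.600)/1.3276 = 5.8966
df = 44
p-value (one-sided, H₁ less) = 1.00000
At α=0.01: p ≥ α → fail to reject H₀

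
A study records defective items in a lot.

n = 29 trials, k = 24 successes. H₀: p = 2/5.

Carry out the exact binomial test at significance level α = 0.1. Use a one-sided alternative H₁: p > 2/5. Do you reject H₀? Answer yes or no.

reject H₀: yes

Exact binomial: n=29, k=24, p₀=2/5=0.4000
P(X≥24) from Σ C(n,i)·p₀^i·(1−p₀)^(n−i)
p-value (one-sided, H₁ greater) = 0.00000
At α=0.1: p < α → reject H₀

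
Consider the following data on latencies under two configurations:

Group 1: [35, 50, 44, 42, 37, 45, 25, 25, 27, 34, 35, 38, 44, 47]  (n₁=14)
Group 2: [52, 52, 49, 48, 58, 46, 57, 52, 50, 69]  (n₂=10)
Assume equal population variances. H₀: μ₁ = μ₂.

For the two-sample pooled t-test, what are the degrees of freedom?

degrees of freedom = 22

df = n₁ + n₂ − 2 = 14 + 10 − 2 = 22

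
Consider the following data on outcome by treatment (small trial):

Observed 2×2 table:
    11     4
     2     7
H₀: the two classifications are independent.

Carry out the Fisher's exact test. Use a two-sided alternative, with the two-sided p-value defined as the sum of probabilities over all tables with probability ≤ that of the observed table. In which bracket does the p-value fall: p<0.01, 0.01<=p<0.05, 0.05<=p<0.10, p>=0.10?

p-value bracket: 0.01<=p<0.05

Margins: r₁=15, r₂=9, c₁=13, c₂=11, n=24
p_obs = C(15,11)·C(9,2)/C(24,13); sum pmf over tables with pmf ≤ p_obs
p-value (two-sided) = 0.03274
→ bracket: 0.01<=p<0.05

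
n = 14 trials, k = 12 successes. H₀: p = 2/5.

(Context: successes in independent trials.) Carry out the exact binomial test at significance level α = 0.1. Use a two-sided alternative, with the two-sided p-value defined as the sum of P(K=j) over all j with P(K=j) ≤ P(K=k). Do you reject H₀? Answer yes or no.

reject H₀: yes

Exact binomial: n=14, k=12, p₀=2/5=0.4000
P(X=j) = C(n,j)·p₀^j·(1−p₀)^(n−j); p = Σ P(X=j) over j with P(X=j) ≤ P(X=12)
p-value (two-sided) = 0.00061
At α=0.1: p < α → reject H₀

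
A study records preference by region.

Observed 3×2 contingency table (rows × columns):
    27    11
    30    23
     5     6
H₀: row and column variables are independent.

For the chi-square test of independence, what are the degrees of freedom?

df = (r−1)(c−1) = (3−1)·(2−1) = 2

degrees of freedom = 2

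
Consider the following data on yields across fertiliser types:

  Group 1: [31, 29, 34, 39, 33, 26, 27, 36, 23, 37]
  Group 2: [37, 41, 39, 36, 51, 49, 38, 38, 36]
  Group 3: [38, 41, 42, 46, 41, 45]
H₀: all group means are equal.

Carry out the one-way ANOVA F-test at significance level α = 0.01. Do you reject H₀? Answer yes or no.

Group means [31.50, 40.56, 42.17], grand mean 37.320
SSB = Σnᵢ(x̄ᵢ−x̄)² = 573.884; SSW = ΣΣ(x−x̄ᵢ)² = 537.556
MSB = 573.884/2 = 286.9422; MSW = 537.556/22 = 24.4343
F = MSB/MSW = 11.7434
df = (2, 22)
p-value (upper-tail) = 0.00034
At α=0.01: p < α → reject H₀

reject H₀: yes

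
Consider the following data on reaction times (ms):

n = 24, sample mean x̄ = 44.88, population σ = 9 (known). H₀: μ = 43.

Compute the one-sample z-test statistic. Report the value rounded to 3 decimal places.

test statistic = 1.023

SE = σ/√n = 9/√24 = 1.8371
z = (x̄−μ₀)/SE = (44.88−43)/1.8371 = 1.0233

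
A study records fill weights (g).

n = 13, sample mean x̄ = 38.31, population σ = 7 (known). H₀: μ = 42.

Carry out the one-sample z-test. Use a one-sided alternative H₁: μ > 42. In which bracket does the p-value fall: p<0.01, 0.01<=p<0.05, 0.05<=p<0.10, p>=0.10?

p-value bracket: p>=0.10

SE = σ/√n = 7/√13 = 1.9415
z = (x̄−μ₀)/SE = (38.31−42)/1.9415 = -1.9006
p-value (one-sided, H₁ greater) = 0.97133
→ bracket: p>=0.10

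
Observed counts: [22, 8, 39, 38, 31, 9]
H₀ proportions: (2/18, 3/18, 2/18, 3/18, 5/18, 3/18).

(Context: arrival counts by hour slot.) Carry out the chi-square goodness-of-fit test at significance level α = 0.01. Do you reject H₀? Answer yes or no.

reject H₀: yes

n = 147; E_i = n·p_i = [16.33, 24.50, 16.33, 24.50, 40.83, 24.50]
χ² = (22−16.33)²/16.33 + (8−24.50)²/24.50 + (39−16.33)²/16.33 + (38−24.50)²/24.50 + (31−40.83)²/40.83 + (9−24.50)²/24.50 = 64.1469
df = 5
p-value (upper-tail) = 0.00000
At α=0.01: p < α → reject H₀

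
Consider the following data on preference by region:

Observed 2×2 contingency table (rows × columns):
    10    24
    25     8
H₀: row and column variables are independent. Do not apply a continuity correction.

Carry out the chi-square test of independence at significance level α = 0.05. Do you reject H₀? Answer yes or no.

Row totals [34, 33], col totals [35, 32], n=67
χ² = (10−17.76)²/17.76 + (24−16.24)²/16.24 + (25−17.24)²/17.24 + (8−15.76)²/15.76 = 14.4169
df = 1
p-value (upper-tail) = 0.00015
At α=0.05: p < α → reject H₀

reject H₀: yes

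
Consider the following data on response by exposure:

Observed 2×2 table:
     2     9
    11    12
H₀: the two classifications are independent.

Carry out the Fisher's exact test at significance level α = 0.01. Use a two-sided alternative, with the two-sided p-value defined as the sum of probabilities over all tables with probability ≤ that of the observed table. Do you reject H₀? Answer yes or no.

reject H₀: no

Margins: r₁=11, r₂=23, c₁=13, c₂=21, n=34
p_obs = C(11,2)·C(23,11)/C(34,13); sum pmf over tables with pmf ≤ p_obs
p-value (two-sided) = 0.13982
At α=0.01: p ≥ α → fail to reject H₀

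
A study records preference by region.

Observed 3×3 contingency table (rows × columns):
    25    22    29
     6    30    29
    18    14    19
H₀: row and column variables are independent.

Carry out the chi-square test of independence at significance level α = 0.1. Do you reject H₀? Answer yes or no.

reject H₀: yes

Row totals [76, 65, 51], col totals [49, 66, 77], n=192
χ² = (25−19.40)²/19.40 + (22−26.12)²/26.12 + (29−30.48)²/30.48 + (6−16.59)²/16.59 + (30−22.34)²/22.34 + (29−26.07)²/26.07 + (18−13.02)²/13.02 + (14−17.53)²/17.53 + (19−20.45)²/20.45 = 14.7777
df = 4
p-value (upper-tail) = 0.00519
At α=0.1: p < α → reject H₀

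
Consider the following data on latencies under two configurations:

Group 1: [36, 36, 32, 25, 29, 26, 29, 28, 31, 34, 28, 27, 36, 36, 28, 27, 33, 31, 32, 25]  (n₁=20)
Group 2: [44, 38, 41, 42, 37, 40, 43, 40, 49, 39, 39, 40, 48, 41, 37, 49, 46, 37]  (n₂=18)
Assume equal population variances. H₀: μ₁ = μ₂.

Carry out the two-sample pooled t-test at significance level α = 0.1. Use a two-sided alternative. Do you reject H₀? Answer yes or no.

x̄₁=30.450, s₁=3.790, n₁=20
x̄₂=41.667, s₂=4.029, n₂=18
s_p² = [19·3.790² + 17·4.029²]/36 = 15.2486
SE = √(s_p²·(1/20+1/18)) = 1.2687
t = (30.450−41.667)/1.2687 = -8.8411
df = 36
p-value (two-sided) = 0.00000
At α=0.1: p < α → reject H₀

reject H₀: yes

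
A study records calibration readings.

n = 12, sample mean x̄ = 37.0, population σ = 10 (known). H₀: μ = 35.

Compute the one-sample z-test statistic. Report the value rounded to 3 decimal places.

test statistic = 0.693

SE = σ/√n = 10/√12 = 2.8868
z = (x̄−μ₀)/SE = (37.0−35)/2.8868 = 0.6928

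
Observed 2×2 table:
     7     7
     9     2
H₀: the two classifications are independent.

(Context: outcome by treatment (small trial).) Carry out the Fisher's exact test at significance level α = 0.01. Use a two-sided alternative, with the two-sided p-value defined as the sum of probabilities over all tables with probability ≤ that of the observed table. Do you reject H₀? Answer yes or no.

reject H₀: no

Margins: r₁=14, r₂=11, c₁=16, c₂=9, n=25
p_obs = C(14,7)·C(11,9)/C(25,16); sum pmf over tables with pmf ≤ p_obs
p-value (two-sided) = 0.20772
At α=0.01: p ≥ α → fail to reject H₀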